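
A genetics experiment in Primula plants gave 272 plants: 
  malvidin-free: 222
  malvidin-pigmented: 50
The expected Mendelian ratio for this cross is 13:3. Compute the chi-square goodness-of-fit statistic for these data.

0.024

Under the 13:3 hypothesis (Σ ratio = 16, N = 272):
  malvidin-free: 272 × 13/16 = 221
  malvidin-pigmented: 272 × 3/16 = 51
χ² = Σ (O − E)² / E
  malvidin-free: (222 − 221)² / 221 = 0.0045
  malvidin-pigmented: (50 − 51)² / 51 = 0.0196
χ² = 0.0045 + 0.0196 = 0.0241 ≈ 0.024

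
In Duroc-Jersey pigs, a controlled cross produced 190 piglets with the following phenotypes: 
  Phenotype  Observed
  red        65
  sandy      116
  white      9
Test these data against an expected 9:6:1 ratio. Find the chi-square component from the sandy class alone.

Expected counts for N = 190 under a 9:6:1 ratio (total parts = 16):
  red: 190 × 9/16 = 106.875
  sandy: 190 × 6/16 = 71.25
  white: 190 × 1/16 = 11.875
Contribution of sandy: (116 − 71.25)² / 71.25 = 28.1061

28.106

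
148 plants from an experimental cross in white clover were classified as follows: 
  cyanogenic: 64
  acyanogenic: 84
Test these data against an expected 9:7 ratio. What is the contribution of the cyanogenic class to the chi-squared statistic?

Under the 9:7 hypothesis (Σ ratio = 16, N = 148):
  cyanogenic: 148 × 9/16 = 83.25
  acyanogenic: 148 × 7/16 = 64.75
Contribution of cyanogenic: (64 − 83.25)² / 83.25 = 4.4512

4.451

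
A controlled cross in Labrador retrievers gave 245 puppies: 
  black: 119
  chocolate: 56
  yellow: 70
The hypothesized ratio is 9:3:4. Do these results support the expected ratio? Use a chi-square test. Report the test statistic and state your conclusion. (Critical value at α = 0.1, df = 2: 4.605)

Expected counts for N = 245 under a 9:3:4 ratio (total parts = 16):
  black: 245 × 9/16 = 137.8125
  chocolate: 245 × 3/16 = 45.9375
  yellow: 245 × 4/16 = 61.25
χ² = Σ (O − E)² / E
  black: (119 − 137.8125)² / 137.8125 = 2.5681
  chocolate: (56 − 45.9375)² / 45.9375 = 2.2042
  yellow: (70 − 61.25)² / 61.25 = 1.2500
χ² = 2.5681 + 2.2042 + 1.2500 = 6.0223 ≈ 6.022
Degrees of freedom = 3 − 1 = 2; critical value at α = 0.1 is 4.605.
Since 6.022 > 4.605, we reject the null hypothesis — the data do not fit the 9:3:4 ratio.

6.022; not consistent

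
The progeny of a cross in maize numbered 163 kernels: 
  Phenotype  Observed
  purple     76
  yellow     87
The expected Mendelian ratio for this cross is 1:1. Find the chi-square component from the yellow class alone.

Expected counts for N = 163 under a 1:1 ratio (total parts = 2):
  purple: 163 × 1/2 = 81.5
  yellow: 163 × 1/2 = 81.5
Contribution of yellow: (87 − 81.5)² / 81.5 = 0.3712

0.371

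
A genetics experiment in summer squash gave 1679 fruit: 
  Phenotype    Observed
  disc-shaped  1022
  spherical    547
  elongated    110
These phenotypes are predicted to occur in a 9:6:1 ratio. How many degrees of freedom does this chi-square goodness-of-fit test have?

A goodness-of-fit test with 3 phenotype classes has df = 3 − 1 = 2.

2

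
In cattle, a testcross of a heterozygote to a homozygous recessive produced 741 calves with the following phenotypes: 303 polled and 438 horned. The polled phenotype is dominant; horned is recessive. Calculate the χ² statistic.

24.595

A testcross of a heterozygote (Aa × aa) gives a 1:1 phenotypic ratio.
Under the 1:1 hypothesis (Σ ratio = 2, N = 741):
  polled: 741 × 1/2 = 370.5
  horned: 741 × 1/2 = 370.5
χ² = Σ (O − E)² / E
  polled: (303 − 370.5)² / 370.5 = 12.2976
  horned: (438 − 370.5)² / 370.5 = 12.2976
χ² = 12.2976 + 12.2976 = 24.5952 ≈ 24.595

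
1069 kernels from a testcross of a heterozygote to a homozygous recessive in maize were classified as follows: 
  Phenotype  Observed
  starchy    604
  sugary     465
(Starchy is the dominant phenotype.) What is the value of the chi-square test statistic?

A testcross of a heterozygote (Aa × aa) gives a 1:1 phenotypic ratio.
Total ratio parts = 2. Expected numbers out of 1069:
  starchy: 1069 × 1/2 = 534.5
  sugary: 1069 × 1/2 = 534.5
χ² = Σ (O − E)² / E
  starchy: (604 − 534.5)² / 534.5 = 9.0370
  sugary: (465 − 534.5)² / 534.5 = 9.0370
χ² = 9.0370 + 9.0370 = 18.074

18.074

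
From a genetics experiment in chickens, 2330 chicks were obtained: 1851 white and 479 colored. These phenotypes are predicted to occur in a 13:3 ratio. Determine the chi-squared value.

Expected counts for N = 2330 under a 13:3 ratio (total parts = 16):
  white: 2330 × 13/16 = 1893.125
  colored: 2330 × 3/16 = 436.875
χ² = Σ (O − E)² / E
  white: (1851 − 1893.125)² / 1893.125 = 0.9373
  colored: (479 − 436.875)² / 436.875 = 4.0618
χ² = 0.9373 + 4.0618 = 4.9991 ≈ 4.999

4.999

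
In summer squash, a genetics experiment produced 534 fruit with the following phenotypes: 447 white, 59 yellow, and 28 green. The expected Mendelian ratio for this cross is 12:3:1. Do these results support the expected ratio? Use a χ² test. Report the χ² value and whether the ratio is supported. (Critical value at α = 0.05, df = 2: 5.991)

Total ratio parts = 16. Expected numbers out of 534:
  white: 534 × 12/16 = 400.5
  yellow: 534 × 3/16 = 100.125
  green: 534 × 1/16 = 33.375
χ² = Σ (O − E)² / E
  white: (447 − 400.5)² / 400.5 = 5.3989
  yellow: (59 − 100.125)² / 100.125 = 16.8915
  green: (28 − 33.375)² / 33.375 = 0.8656
χ² = 5.3989 + 16.8915 + 0.8656 = 23.156
Degrees of freedom = 3 − 1 = 2; critical value at α = 0.05 is 5.991.
Since 23.156 > 5.991, we reject the null hypothesis — the data do not fit the 12:3:1 ratio.

23.156; not consistent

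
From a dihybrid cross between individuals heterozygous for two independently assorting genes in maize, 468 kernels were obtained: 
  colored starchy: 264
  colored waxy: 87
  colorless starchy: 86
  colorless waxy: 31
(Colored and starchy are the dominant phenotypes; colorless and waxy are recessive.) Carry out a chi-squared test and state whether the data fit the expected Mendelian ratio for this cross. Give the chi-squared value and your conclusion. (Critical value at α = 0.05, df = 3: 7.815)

A dihybrid F₂ with independent assortment and complete dominance at both loci gives a 9:3:3:1 phenotypic ratio.
Under the 9:3:3:1 hypothesis (Σ ratio = 16, N = 468):
  colored starchy: 468 × 9/16 = 263.25
  colored waxy: 468 × 3/16 = 87.75
  colorless starchy: 468 × 3/16 = 87.75
  colorless waxy: 468 × 1/16 = 29.25
χ² = Σ (O − E)² / E
  colored starchy: (264 − 263.25)² / 263.25 = 0.0021
  colored waxy: (87 − 87.75)² / 87.75 = 0.0064
  colorless starchy: (86 − 87.75)² / 87.75 = 0.0349
  colorless waxy: (31 − 29.25)² / 29.25 = 0.1047
χ² = 0.0021 + 0.0064 + 0.0349 + 0.1047 = 0.1481 ≈ 0.148
Degrees of freedom = 4 − 1 = 3; critical value at α = 0.05 is 7.815.
Since 0.148 < 7.815, we fail to reject the null hypothesis — the data are consistent with the 9:3:3:1 ratio.

0.148; consistent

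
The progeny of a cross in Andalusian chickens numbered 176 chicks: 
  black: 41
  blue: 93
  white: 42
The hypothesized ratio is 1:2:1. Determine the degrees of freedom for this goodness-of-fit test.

A goodness-of-fit test with 3 phenotype classes has df = 3 − 1 = 2.

2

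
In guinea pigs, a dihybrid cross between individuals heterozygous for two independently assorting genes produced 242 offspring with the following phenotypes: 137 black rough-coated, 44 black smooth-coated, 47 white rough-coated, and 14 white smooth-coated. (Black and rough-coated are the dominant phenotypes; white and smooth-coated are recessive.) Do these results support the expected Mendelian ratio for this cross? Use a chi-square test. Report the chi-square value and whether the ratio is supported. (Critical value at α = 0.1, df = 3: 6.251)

0.189; consistent

A dihybrid F₂ with independent assortment and complete dominance at both loci gives a 9:3:3:1 phenotypic ratio.
Under the 9:3:3:1 hypothesis (Σ ratio = 16, N = 242):
  black rough-coated: 242 × 9/16 = 136.125
  black smooth-coated: 242 × 3/16 = 45.375
  white rough-coated: 242 × 3/16 = 45.375
  white smooth-coated: 242 × 1/16 = 15.125
χ² = Σ (O − E)² / E
  black rough-coated: (137 − 136.125)² / 136.125 = 0.0056
  black smooth-coated: (44 − 45.375)² / 45.375 = 0.0417
  white rough-coated: (47 − 45.375)² / 45.375 = 0.0582
  white smooth-coated: (14 − 15.125)² / 15.125 = 0.0837
χ² = 0.0056 + 0.0417 + 0.0582 + 0.0837 = 0.1892 ≈ 0.189
Degrees of freedom = 4 − 1 = 3; critical value at α = 0.1 is 6.251.
Since 0.189 < 6.251, we fail to reject the null hypothesis — the data are consistent with the 9:3:3:1 ratio.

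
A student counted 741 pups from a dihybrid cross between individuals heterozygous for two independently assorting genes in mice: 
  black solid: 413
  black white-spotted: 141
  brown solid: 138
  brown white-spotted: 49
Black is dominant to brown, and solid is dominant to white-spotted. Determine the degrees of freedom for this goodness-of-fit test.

3

A dihybrid F₂ with independent assortment and complete dominance at both loci gives a 9:3:3:1 phenotypic ratio.
A goodness-of-fit test with 4 phenotype classes has df = 4 − 1 = 3.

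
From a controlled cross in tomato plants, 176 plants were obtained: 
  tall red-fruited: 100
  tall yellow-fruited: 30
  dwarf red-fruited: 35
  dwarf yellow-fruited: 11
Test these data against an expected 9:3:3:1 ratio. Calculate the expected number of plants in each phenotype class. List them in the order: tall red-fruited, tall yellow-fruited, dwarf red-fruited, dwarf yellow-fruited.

99, 33, 33, 11

The 9:3:3:1 ratio has 16 parts, so with N = 176 the expected counts are:
  tall red-fruited: 176 × 9/16 = 99
  tall yellow-fruited: 176 × 3/16 = 33
  dwarf red-fruited: 176 × 3/16 = 33
  dwarf yellow-fruited: 176 × 1/16 = 11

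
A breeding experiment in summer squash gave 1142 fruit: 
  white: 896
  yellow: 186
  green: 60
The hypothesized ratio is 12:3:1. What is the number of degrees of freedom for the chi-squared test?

A goodness-of-fit test with 3 phenotype classes has df = 3 − 1 = 2.

2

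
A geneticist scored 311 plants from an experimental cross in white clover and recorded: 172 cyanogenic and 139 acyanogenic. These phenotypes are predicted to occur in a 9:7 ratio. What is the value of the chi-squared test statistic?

Expected counts for N = 311 under a 9:7 ratio (total parts = 16):
  cyanogenic: 311 × 9/16 = 174.9375
  acyanogenic: 311 × 7/16 = 136.0625
χ² = Σ (O − E)² / E
  cyanogenic: (172 − 174.9375)² / 174.9375 = 0.0493
  acyanogenic: (139 − 136.0625)² / 136.0625 = 0.0634
χ² = 0.0493 + 0.0634 = 0.1127 ≈ 0.113

0.113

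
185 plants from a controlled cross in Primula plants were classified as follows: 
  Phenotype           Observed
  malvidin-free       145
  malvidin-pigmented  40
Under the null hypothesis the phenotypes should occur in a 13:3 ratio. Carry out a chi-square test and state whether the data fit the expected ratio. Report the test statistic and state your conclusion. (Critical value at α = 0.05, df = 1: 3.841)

Total ratio parts = 16. Expected numbers out of 185:
  malvidin-free: 185 × 13/16 = 150.3125
  malvidin-pigmented: 185 × 3/16 = 34.6875
χ² = Σ (O − E)² / E
  malvidin-free: (145 − 150.3125)² / 150.3125 = 0.1878
  malvidin-pigmented: (40 − 34.6875)² / 34.6875 = 0.8136
χ² = 0.1878 + 0.8136 = 1.0014 ≈ 1.001
Degrees of freedom = 2 − 1 = 1; critical value at α = 0.05 is 3.841.
Since 1.001 < 3.841, we fail to reject the null hypothesis — the data are consistent with the 13:3 ratio.

1.001; consistent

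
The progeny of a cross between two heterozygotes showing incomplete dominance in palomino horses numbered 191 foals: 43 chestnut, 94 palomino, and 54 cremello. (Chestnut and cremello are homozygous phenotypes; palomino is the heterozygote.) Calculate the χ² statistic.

With incomplete dominance, a heterozygote × heterozygote cross gives a 1:2:1 phenotypic ratio.
The 1:2:1 ratio has 4 parts, so with N = 191 the expected counts are:
  chestnut: 191 × 1/4 = 47.75
  palomino: 191 × 2/4 = 95.5
  cremello: 191 × 1/4 = 47.75
χ² = Σ (O − E)² / E
  chestnut: (43 − 47.75)² / 47.75 = 0.4725
  palomino: (94 − 95.5)² / 95.5 = 0.0236
  cremello: (54 − 47.75)² / 47.75 = 0.8181
χ² = 0.4725 + 0.0236 + 0.8181 = 1.3142 ≈ 1.314

1.314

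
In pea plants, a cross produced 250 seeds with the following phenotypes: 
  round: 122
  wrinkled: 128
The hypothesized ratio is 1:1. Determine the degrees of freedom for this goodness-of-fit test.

1

A goodness-of-fit test with 2 phenotype classes has df = 2 − 1 = 1.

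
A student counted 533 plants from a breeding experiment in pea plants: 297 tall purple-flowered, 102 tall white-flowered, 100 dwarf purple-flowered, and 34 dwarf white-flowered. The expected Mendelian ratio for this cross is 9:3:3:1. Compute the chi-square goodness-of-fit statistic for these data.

0.083

Total ratio parts = 16. Expected numbers out of 533:
  tall purple-flowered: 533 × 9/16 = 299.8125
  tall white-flowered: 533 × 3/16 = 99.9375
  dwarf purple-flowered: 533 × 3/16 = 99.9375
  dwarf white-flowered: 533 × 1/16 = 33.3125
χ² = Σ (O − E)² / E
  tall purple-flowered: (297 − 299.8125)² / 299.8125 = 0.0264
  tall white-flowered: (102 − 99.9375)² / 99.9375 = 0.0426
  dwarf purple-flowered: (100 − 99.9375)² / 99.9375 = 0.0000
  dwarf white-flowered: (34 − 33.3125)² / 33.3125 = 0.0142
χ² = 0.0264 + 0.0426 + 0.0000 + 0.0142 = 0.0832 ≈ 0.083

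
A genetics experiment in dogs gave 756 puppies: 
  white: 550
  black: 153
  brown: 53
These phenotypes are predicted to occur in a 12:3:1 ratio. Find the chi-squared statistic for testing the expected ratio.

2.102

The 12:3:1 ratio has 16 parts, so with N = 756 the expected counts are:
  white: 756 × 12/16 = 567
  black: 756 × 3/16 = 141.75
  brown: 756 × 1/16 = 47.25
χ² = Σ (O − E)² / E
  white: (550 − 567)² / 567 = 0.5097
  black: (153 − 141.75)² / 141.75 = 0.8929
  brown: (53 − 47.25)² / 47.25 = 0.6997
χ² = 0.5097 + 0.8929 + 0.6997 = 2.1023 ≈ 2.102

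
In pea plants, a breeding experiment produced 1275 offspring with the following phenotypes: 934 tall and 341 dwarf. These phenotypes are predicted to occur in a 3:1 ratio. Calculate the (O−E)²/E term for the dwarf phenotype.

1.553

Total ratio parts = 4. Expected numbers out of 1275:
  tall: 1275 × 3/4 = 956.25
  dwarf: 1275 × 1/4 = 318.75
Contribution of dwarf: (341 − 318.75)² / 318.75 = 1.5531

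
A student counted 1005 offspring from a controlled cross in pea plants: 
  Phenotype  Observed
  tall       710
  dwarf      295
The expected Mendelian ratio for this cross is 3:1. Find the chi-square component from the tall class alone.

2.539

Expected counts for N = 1005 under a 3:1 ratio (total parts = 4):
  tall: 1005 × 3/4 = 753.75
  dwarf: 1005 × 1/4 = 251.25
Contribution of tall: (710 − 753.75)² / 753.75 = 2.5394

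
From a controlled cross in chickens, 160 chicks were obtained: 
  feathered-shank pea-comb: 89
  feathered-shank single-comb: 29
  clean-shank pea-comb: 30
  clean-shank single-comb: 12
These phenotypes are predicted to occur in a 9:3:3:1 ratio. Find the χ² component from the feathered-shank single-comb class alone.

0.033

Under the 9:3:3:1 hypothesis (Σ ratio = 16, N = 160):
  feathered-shank pea-comb: 160 × 9/16 = 90
  feathered-shank single-comb: 160 × 3/16 = 30
  clean-shank pea-comb: 160 × 3/16 = 30
  clean-shank single-comb: 160 × 1/16 = 10
Contribution of feathered-shank single-comb: (29 − 30)² / 30 = 0.0333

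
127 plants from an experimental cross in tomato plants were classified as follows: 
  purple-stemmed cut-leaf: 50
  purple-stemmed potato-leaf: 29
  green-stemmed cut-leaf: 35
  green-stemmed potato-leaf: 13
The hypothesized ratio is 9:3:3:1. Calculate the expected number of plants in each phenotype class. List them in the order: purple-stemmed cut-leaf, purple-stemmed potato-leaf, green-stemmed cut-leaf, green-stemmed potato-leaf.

71.4375, 23.8125, 23.8125, 7.9375

Total ratio parts = 16. Expected numbers out of 127:
  purple-stemmed cut-leaf: 127 × 9/16 = 71.4375
  purple-stemmed potato-leaf: 127 × 3/16 = 23.8125
  green-stemmed cut-leaf: 127 × 3/16 = 23.8125
  green-stemmed potato-leaf: 127 × 1/16 = 7.9375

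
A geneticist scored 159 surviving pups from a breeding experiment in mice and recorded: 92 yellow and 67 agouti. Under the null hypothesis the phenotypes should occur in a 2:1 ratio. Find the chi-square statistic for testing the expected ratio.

5.547

The 2:1 ratio has 3 parts, so with N = 159 the expected counts are:
  yellow: 159 × 2/3 = 106
  agouti: 159 × 1/3 = 53
χ² = Σ (O − E)² / E
  yellow: (92 − 106)² / 106 = 1.8491
  agouti: (67 − 53)² / 53 = 3.6981
χ² = 1.8491 + 3.6981 = 5.5472 ≈ 5.547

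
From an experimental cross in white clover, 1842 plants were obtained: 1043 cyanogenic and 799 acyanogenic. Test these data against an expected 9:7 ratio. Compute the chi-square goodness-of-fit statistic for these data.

Expected counts for N = 1842 under a 9:7 ratio (total parts = 16):
  cyanogenic: 1842 × 9/16 = 1036.125
  acyanogenic: 1842 × 7/16 = 805.875
χ² = Σ (O − E)² / E
  cyanogenic: (1043 − 1036.125)² / 1036.125 = 0.0456
  acyanogenic: (799 − 805.875)² / 805.875 = 0.0587
χ² = 0.0456 + 0.0587 = 0.1043 ≈ 0.104

0.104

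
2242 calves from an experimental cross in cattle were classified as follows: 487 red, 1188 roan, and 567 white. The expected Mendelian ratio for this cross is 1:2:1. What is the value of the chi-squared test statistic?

Total ratio parts = 4. Expected numbers out of 2242:
  red: 2242 × 1/4 = 560.5
  roan: 2242 × 2/4 = 1121
  white: 2242 × 1/4 = 560.5
χ² = Σ (O − E)² / E
  red: (487 − 560.5)² / 560.5 = 9.6383
  roan: (1188 − 1121)² / 1121 = 4.0045
  white: (567 − 560.5)² / 560.5 = 0.0754
χ² = 9.6383 + 4.0045 + 0.0754 = 13.7182 ≈ 13.718

13.718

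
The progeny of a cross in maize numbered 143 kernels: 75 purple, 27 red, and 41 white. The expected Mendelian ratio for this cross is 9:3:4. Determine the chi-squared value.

1.140

Expected counts for N = 143 under a 9:3:4 ratio (total parts = 16):
  purple: 143 × 9/16 = 80.4375
  red: 143 × 3/16 = 26.8125
  white: 143 × 4/16 = 35.75
χ² = Σ (O − E)² / E
  purple: (75 − 80.4375)² / 80.4375 = 0.3676
  red: (27 − 26.8125)² / 26.8125 = 0.0013
  white: (41 − 35.75)² / 35.75 = 0.7710
χ² = 0.3676 + 0.0013 + 0.7710 = 1.1399 ≈ 1.140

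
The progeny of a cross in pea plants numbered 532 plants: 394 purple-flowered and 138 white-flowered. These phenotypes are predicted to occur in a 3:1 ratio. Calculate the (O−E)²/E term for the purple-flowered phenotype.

The 3:1 ratio has 4 parts, so with N = 532 the expected counts are:
  purple-flowered: 532 × 3/4 = 399
  white-flowered: 532 × 1/4 = 133
Contribution of purple-flowered: (394 − 399)² / 399 = 0.0627

0.063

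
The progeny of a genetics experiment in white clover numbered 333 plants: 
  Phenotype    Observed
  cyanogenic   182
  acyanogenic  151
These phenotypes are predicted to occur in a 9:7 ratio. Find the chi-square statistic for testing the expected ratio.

0.344

Total ratio parts = 16. Expected numbers out of 333:
  cyanogenic: 333 × 9/16 = 187.3125
  acyanogenic: 333 × 7/16 = 145.6875
χ² = Σ (O − E)² / E
  cyanogenic: (182 − 187.3125)² / 187.3125 = 0.1507
  acyanogenic: (151 − 145.6875)² / 145.6875 = 0.1937
χ² = 0.1507 + 0.1937 = 0.3444 ≈ 0.344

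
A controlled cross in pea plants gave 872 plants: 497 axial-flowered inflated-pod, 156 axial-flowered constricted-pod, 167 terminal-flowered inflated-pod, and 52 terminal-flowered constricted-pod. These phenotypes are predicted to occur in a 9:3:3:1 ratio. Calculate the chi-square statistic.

Under the 9:3:3:1 hypothesis (Σ ratio = 16, N = 872):
  axial-flowered inflated-pod: 872 × 9/16 = 490.5
  axial-flowered constricted-pod: 872 × 3/16 = 163.5
  terminal-flowered inflated-pod: 872 × 3/16 = 163.5
  terminal-flowered constricted-pod: 872 × 1/16 = 54.5
χ² = Σ (O − E)² / E
  axial-flowered inflated-pod: (497 − 490.5)² / 490.5 = 0.0861
  axial-flowered constricted-pod: (156 − 163.5)² / 163.5 = 0.3440
  terminal-flowered inflated-pod: (167 − 163.5)² / 163.5 = 0.0749
  terminal-flowered constricted-pod: (52 − 54.5)² / 54.5 = 0.1147
χ² = 0.0861 + 0.3440 + 0.0749 + 0.1147 = 0.6197 ≈ 0.620

0.620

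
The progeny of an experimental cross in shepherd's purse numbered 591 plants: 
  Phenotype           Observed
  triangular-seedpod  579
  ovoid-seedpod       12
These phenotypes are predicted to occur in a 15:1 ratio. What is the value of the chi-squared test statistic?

Under the 15:1 hypothesis (Σ ratio = 16, N = 591):
  triangular-seedpod: 591 × 15/16 = 554.0625
  ovoid-seedpod: 591 × 1/16 = 36.9375
χ² = Σ (O − E)² / E
  triangular-seedpod: (579 − 554.0625)² / 554.0625 = 1.1224
  ovoid-seedpod: (12 − 36.9375)² / 36.9375 = 16.8360
χ² = 1.1224 + 16.8360 = 17.9584 ≈ 17.958

17.958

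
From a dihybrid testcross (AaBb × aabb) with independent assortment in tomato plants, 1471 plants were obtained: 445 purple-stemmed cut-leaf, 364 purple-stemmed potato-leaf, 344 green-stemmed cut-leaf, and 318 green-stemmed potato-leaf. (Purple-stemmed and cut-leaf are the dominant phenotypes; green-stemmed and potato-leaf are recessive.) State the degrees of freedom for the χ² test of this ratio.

3

A dihybrid testcross with independent assortment gives a 1:1:1:1 ratio.
A goodness-of-fit test with 4 phenotype classes has df = 4 − 1 = 3.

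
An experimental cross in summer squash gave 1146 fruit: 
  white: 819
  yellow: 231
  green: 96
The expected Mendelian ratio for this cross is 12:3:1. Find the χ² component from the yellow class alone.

Expected counts for N = 1146 under a 12:3:1 ratio (total parts = 16):
  white: 1146 × 12/16 = 859.5
  yellow: 1146 × 3/16 = 214.875
  green: 1146 × 1/16 = 71.625
Contribution of yellow: (231 − 214.875)² / 214.875 = 1.2101

1.210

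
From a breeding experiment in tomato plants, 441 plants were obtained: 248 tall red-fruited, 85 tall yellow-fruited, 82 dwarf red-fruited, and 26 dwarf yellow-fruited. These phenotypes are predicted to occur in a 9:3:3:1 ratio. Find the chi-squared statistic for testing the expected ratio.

The 9:3:3:1 ratio has 16 parts, so with N = 441 the expected counts are:
  tall red-fruited: 441 × 9/16 = 248.0625
  tall yellow-fruited: 441 × 3/16 = 82.6875
  dwarf red-fruited: 441 × 3/16 = 82.6875
  dwarf yellow-fruited: 441 × 1/16 = 27.5625
χ² = Σ (O − E)² / E
  tall red-fruited: (248 − 248.0625)² / 248.0625 = 0.0000
  tall yellow-fruited: (85 − 82.6875)² / 82.6875 = 0.0647
  dwarf red-fruited: (82 − 82.6875)² / 82.6875 = 0.0057
  dwarf yellow-fruited: (26 − 27.5625)² / 27.5625 = 0.0886
χ² = 0.0000 + 0.0647 + 0.0057 + 0.0886 = 0.159

0.159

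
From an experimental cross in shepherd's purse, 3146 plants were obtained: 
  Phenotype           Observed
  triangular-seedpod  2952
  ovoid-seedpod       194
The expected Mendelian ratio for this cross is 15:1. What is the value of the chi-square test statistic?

Under the 15:1 hypothesis (Σ ratio = 16, N = 3146):
  triangular-seedpod: 3146 × 15/16 = 2949.375
  ovoid-seedpod: 3146 × 1/16 = 196.625
χ² = Σ (O − E)² / E
  triangular-seedpod: (2952 − 2949.375)² / 2949.375 = 0.0023
  ovoid-seedpod: (194 − 196.625)² / 196.625 = 0.0350
χ² = 0.0023 + 0.0350 = 0.0373 ≈ 0.037

0.037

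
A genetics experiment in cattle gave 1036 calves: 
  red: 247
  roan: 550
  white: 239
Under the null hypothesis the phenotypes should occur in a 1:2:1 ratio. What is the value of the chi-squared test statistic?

The 1:2:1 ratio has 4 parts, so with N = 1036 the expected counts are:
  red: 1036 × 1/4 = 259
  roan: 1036 × 2/4 = 518
  white: 1036 × 1/4 = 259
χ² = Σ (O − E)² / E
  red: (247 − 259)² / 259 = 0.5560
  roan: (550 − 518)² / 518 = 1.9768
  white: (239 − 259)² / 259 = 1.5444
χ² = 0.5560 + 1.9768 + 1.5444 = 4.0772 ≈ 4.077

4.077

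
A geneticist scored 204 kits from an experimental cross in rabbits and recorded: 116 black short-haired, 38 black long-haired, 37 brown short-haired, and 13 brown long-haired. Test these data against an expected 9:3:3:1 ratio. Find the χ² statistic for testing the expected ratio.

0.061

Under the 9:3:3:1 hypothesis (Σ ratio = 16, N = 204):
  black short-haired: 204 × 9/16 = 114.75
  black long-haired: 204 × 3/16 = 38.25
  brown short-haired: 204 × 3/16 = 38.25
  brown long-haired: 204 × 1/16 = 12.75
χ² = Σ (O − E)² / E
  black short-haired: (116 − 114.75)² / 114.75 = 0.0136
  black long-haired: (38 − 38.25)² / 38.25 = 0.0016
  brown short-haired: (37 − 38.25)² / 38.25 = 0.0408
  brown long-haired: (13 − 12.75)² / 12.75 = 0.0049
χ² = 0.0136 + 0.0016 + 0.0408 + 0.0049 = 0.0609 ≈ 0.061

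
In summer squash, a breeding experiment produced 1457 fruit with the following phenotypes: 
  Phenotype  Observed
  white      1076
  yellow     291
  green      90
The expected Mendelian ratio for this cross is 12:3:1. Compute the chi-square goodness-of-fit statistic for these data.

1.431

Expected counts for N = 1457 under a 12:3:1 ratio (total parts = 16):
  white: 1457 × 12/16 = 1092.75
  yellow: 1457 × 3/16 = 273.1875
  green: 1457 × 1/16 = 91.0625
χ² = Σ (O − E)² / E
  white: (1076 − 1092.75)² / 1092.75 = 0.2567
  yellow: (291 − 273.1875)² / 273.1875 = 1.1614
  green: (90 − 91.0625)² / 91.0625 = 0.0124
χ² = 0.2567 + 1.1614 + 0.0124 = 1.4305 ≈ 1.431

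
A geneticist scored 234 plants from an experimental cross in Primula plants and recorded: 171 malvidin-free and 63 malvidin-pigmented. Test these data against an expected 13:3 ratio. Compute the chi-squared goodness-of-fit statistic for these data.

10.260

Under the 13:3 hypothesis (Σ ratio = 16, N = 234):
  malvidin-free: 234 × 13/16 = 190.125
  malvidin-pigmented: 234 × 3/16 = 43.875
χ² = Σ (O − E)² / E
  malvidin-free: (171 − 190.125)² / 190.125 = 1.9238
  malvidin-pigmented: (63 − 43.875)² / 43.875 = 8.3365
χ² = 1.9238 + 8.3365 = 10.2603 ≈ 10.260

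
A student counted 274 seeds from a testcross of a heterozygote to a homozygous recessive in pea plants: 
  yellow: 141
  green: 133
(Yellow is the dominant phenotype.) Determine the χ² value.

0.234

A testcross of a heterozygote (Aa × aa) gives a 1:1 phenotypic ratio.
Expected counts for N = 274 under a 1:1 ratio (total parts = 2):
  yellow: 274 × 1/2 = 137
  green: 274 × 1/2 = 137
χ² = Σ (O − E)² / E
  yellow: (141 − 137)² / 137 = 0.1168
  green: (133 − 137)² / 137 = 0.1168
χ² = 0.1168 + 0.1168 = 0.2336 ≈ 0.234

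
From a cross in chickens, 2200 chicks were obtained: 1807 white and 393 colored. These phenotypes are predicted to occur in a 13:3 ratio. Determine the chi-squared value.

The 13:3 ratio has 16 parts, so with N = 2200 the expected counts are:
  white: 2200 × 13/16 = 1787.5
  colored: 2200 × 3/16 = 412.5
χ² = Σ (O − E)² / E
  white: (1807 − 1787.5)² / 1787.5 = 0.2127
  colored: (393 − 412.5)² / 412.5 = 0.9218
χ² = 0.2127 + 0.9218 = 1.1345 ≈ 1.135

1.135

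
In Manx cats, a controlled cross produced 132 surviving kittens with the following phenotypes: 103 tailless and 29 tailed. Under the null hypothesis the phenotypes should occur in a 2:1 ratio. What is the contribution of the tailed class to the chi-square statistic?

5.114

The 2:1 ratio has 3 parts, so with N = 132 the expected counts are:
  tailless: 132 × 2/3 = 88
  tailed: 132 × 1/3 = 44
Contribution of tailed: (29 − 44)² / 44 = 5.1136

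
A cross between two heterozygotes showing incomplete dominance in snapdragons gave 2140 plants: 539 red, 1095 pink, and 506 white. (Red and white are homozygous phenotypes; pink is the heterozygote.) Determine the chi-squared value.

With incomplete dominance, a heterozygote × heterozygote cross gives a 1:2:1 phenotypic ratio.
The 1:2:1 ratio has 4 parts, so with N = 2140 the expected counts are:
  red: 2140 × 1/4 = 535
  pink: 2140 × 2/4 = 1070
  white: 2140 × 1/4 = 535
χ² = Σ (O − E)² / E
  red: (539 − 535)² / 535 = 0.0299
  pink: (1095 − 1070)² / 1070 = 0.5841
  white: (506 − 535)² / 535 = 1.5720
χ² = 0.0299 + 0.5841 + 1.5720 = 2.186

2.186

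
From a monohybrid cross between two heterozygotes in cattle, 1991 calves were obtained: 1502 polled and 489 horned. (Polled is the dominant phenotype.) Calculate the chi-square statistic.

For a monohybrid cross between heterozygotes with complete dominance, the expected phenotypic ratio is 3:1.
The 3:1 ratio has 4 parts, so with N = 1991 the expected counts are:
  polled: 1991 × 3/4 = 1493.25
  horned: 1991 × 1/4 = 497.75
χ² = Σ (O − E)² / E
  polled: (1502 − 1493.25)² / 1493.25 = 0.0513
  horned: (489 − 497.75)² / 497.75 = 0.1538
χ² = 0.0513 + 0.1538 = 0.2051 ≈ 0.205

0.205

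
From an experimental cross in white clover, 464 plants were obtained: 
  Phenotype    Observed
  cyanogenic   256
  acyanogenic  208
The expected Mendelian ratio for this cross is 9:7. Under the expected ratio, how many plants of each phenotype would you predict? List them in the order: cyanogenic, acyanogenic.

Total ratio parts = 16. Expected numbers out of 464:
  cyanogenic: 464 × 9/16 = 261
  acyanogenic: 464 × 7/16 = 203

261, 203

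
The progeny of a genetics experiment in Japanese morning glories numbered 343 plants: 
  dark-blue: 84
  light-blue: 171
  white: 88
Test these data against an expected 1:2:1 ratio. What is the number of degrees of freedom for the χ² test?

A goodness-of-fit test with 3 phenotype classes has df = 3 − 1 = 2.

2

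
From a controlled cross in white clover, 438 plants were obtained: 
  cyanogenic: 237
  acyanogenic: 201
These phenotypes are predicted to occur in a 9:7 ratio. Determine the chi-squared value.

0.815

The 9:7 ratio has 16 parts, so with N = 438 the expected counts are:
  cyanogenic: 438 × 9/16 = 246.375
  acyanogenic: 438 × 7/16 = 191.625
χ² = Σ (O − E)² / E
  cyanogenic: (237 − 246.375)² / 246.375 = 0.3567
  acyanogenic: (201 − 191.625)² / 191.625 = 0.4587
χ² = 0.3567 + 0.4587 = 0.8154 ≈ 0.815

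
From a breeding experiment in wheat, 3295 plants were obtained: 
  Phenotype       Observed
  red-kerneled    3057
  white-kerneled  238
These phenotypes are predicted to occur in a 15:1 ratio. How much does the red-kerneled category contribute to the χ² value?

0.333

The 15:1 ratio has 16 parts, so with N = 3295 the expected counts are:
  red-kerneled: 3295 × 15/16 = 3089.0625
  white-kerneled: 3295 × 1/16 = 205.9375
Contribution of red-kerneled: (3057 − 3089.0625)² / 3089.0625 = 0.3328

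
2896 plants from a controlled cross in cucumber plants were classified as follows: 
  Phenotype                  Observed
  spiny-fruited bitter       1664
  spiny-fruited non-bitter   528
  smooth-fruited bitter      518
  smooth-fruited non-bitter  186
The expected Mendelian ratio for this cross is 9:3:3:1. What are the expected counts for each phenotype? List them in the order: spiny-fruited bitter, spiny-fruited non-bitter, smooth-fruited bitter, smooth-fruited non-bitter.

1629, 543, 543, 181

Expected counts for N = 2896 under a 9:3:3:1 ratio (total parts = 16):
  spiny-fruited bitter: 2896 × 9/16 = 1629
  spiny-fruited non-bitter: 2896 × 3/16 = 543
  smooth-fruited bitter: 2896 × 3/16 = 543
  smooth-fruited non-bitter: 2896 × 1/16 = 181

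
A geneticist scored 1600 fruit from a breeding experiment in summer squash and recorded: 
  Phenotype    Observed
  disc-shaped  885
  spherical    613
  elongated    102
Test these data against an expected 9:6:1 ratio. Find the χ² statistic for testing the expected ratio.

Under the 9:6:1 hypothesis (Σ ratio = 16, N = 1600):
  disc-shaped: 1600 × 9/16 = 900
  spherical: 1600 × 6/16 = 600
  elongated: 1600 × 1/16 = 100
χ² = Σ (O − E)² / E
  disc-shaped: (885 − 900)² / 900 = 0.2500
  spherical: (613 − 600)² / 600 = 0.2817
  elongated: (102 − 100)² / 100 = 0.0400
χ² = 0.2500 + 0.2817 + 0.0400 = 0.5717 ≈ 0.572

0.572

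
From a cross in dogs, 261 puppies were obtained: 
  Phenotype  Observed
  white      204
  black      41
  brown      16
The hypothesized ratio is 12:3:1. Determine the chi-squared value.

1.641

Expected counts for N = 261 under a 12:3:1 ratio (total parts = 16):
  white: 261 × 12/16 = 195.75
  black: 261 × 3/16 = 48.9375
  brown: 261 × 1/16 = 16.3125
χ² = Σ (O − E)² / E
  white: (204 − 195.75)² / 195.75 = 0.3477
  black: (41 − 48.9375)² / 48.9375 = 1.2874
  brown: (16 − 16.3125)² / 16.3125 = 0.0060
χ² = 0.3477 + 1.2874 + 0.0060 = 1.6411 ≈ 1.641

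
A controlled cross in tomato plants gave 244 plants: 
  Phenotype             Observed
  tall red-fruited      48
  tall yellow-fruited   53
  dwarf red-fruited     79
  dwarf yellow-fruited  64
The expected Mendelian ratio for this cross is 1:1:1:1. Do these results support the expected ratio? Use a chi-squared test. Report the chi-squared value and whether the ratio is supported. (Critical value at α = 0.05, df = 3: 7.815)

9.279; not consistent

Expected counts for N = 244 under a 1:1:1:1 ratio (total parts = 4):
  tall red-fruited: 244 × 1/4 = 61
  tall yellow-fruited: 244 × 1/4 = 61
  dwarf red-fruited: 244 × 1/4 = 61
  dwarf yellow-fruited: 244 × 1/4 = 61
χ² = Σ (O − E)² / E
  tall red-fruited: (48 − 61)² / 61 = 2.7705
  tall yellow-fruited: (53 − 61)² / 61 = 1.0492
  dwarf red-fruited: (79 − 61)² / 61 = 5.3115
  dwarf yellow-fruited: (64 − 61)² / 61 = 0.1475
χ² = 2.7705 + 1.0492 + 5.3115 + 0.1475 = 9.2787 ≈ 9.279
Degrees of freedom = 4 − 1 = 3; critical value at α = 0.05 is 7.815.
Since 9.279 > 7.815, we reject the null hypothesis — the data do not fit the 1:1:1:1 ratio.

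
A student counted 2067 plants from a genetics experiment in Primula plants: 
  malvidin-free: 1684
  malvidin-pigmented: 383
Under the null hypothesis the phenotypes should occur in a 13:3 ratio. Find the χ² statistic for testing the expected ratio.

Under the 13:3 hypothesis (Σ ratio = 16, N = 2067):
  malvidin-free: 2067 × 13/16 = 1679.4375
  malvidin-pigmented: 2067 × 3/16 = 387.5625
χ² = Σ (O − E)² / E
  malvidin-free: (1684 − 1679.4375)² / 1679.4375 = 0.0124
  malvidin-pigmented: (383 − 387.5625)² / 387.5625 = 0.0537
χ² = 0.0124 + 0.0537 = 0.0661 ≈ 0.066

0.066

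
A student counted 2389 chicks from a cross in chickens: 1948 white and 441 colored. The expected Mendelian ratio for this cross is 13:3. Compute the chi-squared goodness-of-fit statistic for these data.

0.132

Under the 13:3 hypothesis (Σ ratio = 16, N = 2389):
  white: 2389 × 13/16 = 1941.0625
  colored: 2389 × 3/16 = 447.9375
χ² = Σ (O − E)² / E
  white: (1948 − 1941.0625)² / 1941.0625 = 0.0248
  colored: (441 − 447.9375)² / 447.9375 = 0.1074
χ² = 0.0248 + 0.1074 = 0.1322 ≈ 0.132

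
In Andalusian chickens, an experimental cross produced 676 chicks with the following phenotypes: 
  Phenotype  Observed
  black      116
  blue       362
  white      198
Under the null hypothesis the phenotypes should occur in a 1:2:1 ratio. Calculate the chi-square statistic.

23.302

The 1:2:1 ratio has 4 parts, so with N = 676 the expected counts are:
  black: 676 × 1/4 = 169
  blue: 676 × 2/4 = 338
  white: 676 × 1/4 = 169
χ² = Σ (O − E)² / E
  black: (116 − 169)² / 169 = 16.6213
  blue: (362 − 338)² / 338 = 1.7041
  white: (198 − 169)² / 169 = 4.9763
χ² = 16.6213 + 1.7041 + 4.9763 = 23.3017 ≈ 23.302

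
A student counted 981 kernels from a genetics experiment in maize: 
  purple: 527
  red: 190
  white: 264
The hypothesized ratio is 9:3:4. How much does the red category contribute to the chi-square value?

Under the 9:3:4 hypothesis (Σ ratio = 16, N = 981):
  purple: 981 × 9/16 = 551.8125
  red: 981 × 3/16 = 183.9375
  white: 981 × 4/16 = 245.25
Contribution of red: (190 − 183.9375)² / 183.9375 = 0.1998

0.200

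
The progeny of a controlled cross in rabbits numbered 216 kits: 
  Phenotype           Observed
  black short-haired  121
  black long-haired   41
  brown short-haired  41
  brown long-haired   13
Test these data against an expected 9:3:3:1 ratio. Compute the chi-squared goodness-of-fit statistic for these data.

0.033

Expected counts for N = 216 under a 9:3:3:1 ratio (total parts = 16):
  black short-haired: 216 × 9/16 = 121.5
  black long-haired: 216 × 3/16 = 40.5
  brown short-haired: 216 × 3/16 = 40.5
  brown long-haired: 216 × 1/16 = 13.5
χ² = Σ (O − E)² / E
  black short-haired: (121 − 121.5)² / 121.5 = 0.0021
  black long-haired: (41 − 40.5)² / 40.5 = 0.0062
  brown short-haired: (41 − 40.5)² / 40.5 = 0.0062
  brown long-haired: (13 − 13.5)² / 13.5 = 0.0185
χ² = 0.0021 + 0.0062 + 0.0062 + 0.0185 = 0.033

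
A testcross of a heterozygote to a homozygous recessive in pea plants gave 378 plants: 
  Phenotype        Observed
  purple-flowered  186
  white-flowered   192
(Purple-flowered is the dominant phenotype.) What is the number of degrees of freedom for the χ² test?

1

A testcross of a heterozygote (Aa × aa) gives a 1:1 phenotypic ratio.
A goodness-of-fit test with 2 phenotype classes has df = 2 − 1 = 1.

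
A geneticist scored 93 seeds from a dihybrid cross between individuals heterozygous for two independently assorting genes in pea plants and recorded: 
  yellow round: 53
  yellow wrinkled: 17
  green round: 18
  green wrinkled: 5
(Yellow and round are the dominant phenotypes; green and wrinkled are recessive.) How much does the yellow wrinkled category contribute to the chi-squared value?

A dihybrid F₂ with independent assortment and complete dominance at both loci gives a 9:3:3:1 phenotypic ratio.
Total ratio parts = 16. Expected numbers out of 93:
  yellow round: 93 × 9/16 = 52.3125
  yellow wrinkled: 93 × 3/16 = 17.4375
  green round: 93 × 3/16 = 17.4375
  green wrinkled: 93 × 1/16 = 5.8125
Contribution of yellow wrinkled: (17 − 17.4375)² / 17.4375 = 0.0110

0.011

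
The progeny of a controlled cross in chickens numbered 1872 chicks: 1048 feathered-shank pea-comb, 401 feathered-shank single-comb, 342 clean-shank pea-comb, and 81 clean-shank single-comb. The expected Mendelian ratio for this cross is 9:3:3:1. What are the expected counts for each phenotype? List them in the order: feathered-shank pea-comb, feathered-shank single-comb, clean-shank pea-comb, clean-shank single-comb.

Total ratio parts = 16. Expected numbers out of 1872:
  feathered-shank pea-comb: 1872 × 9/16 = 1053
  feathered-shank single-comb: 1872 × 3/16 = 351
  clean-shank pea-comb: 1872 × 3/16 = 351
  clean-shank single-comb: 1872 × 1/16 = 117

1053, 351, 351, 117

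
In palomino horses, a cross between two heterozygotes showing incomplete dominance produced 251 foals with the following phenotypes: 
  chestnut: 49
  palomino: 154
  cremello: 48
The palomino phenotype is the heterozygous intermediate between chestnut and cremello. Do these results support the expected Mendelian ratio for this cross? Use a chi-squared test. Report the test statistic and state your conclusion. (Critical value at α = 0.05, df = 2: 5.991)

With incomplete dominance, a heterozygote × heterozygote cross gives a 1:2:1 phenotypic ratio.
Expected counts for N = 251 under a 1:2:1 ratio (total parts = 4):
  chestnut: 251 × 1/4 = 62.75
  palomino: 251 × 2/4 = 125.5
  cremello: 251 × 1/4 = 62.75
χ² = Σ (O − E)² / E
  chestnut: (49 − 62.75)² / 62.75 = 3.0129
  palomino: (154 − 125.5)² / 125.5 = 6.4721
  cremello: (48 − 62.75)² / 62.75 = 3.4671
χ² = 3.0129 + 6.4721 + 3.4671 = 12.9521 ≈ 12.952
Degrees of freedom = 3 − 1 = 2; critical value at α = 0.05 is 5.991.
Since 12.952 > 5.991, we reject the null hypothesis — the data do not fit the 1:2:1 ratio.

12.952; not consistent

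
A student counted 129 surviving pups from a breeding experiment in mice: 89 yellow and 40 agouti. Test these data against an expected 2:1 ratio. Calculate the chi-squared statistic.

The 2:1 ratio has 3 parts, so with N = 129 the expected counts are:
  yellow: 129 × 2/3 = 86
  agouti: 129 × 1/3 = 43
χ² = Σ (O − E)² / E
  yellow: (89 − 86)² / 86 = 0.1047
  agouti: (40 − 43)² / 43 = 0.2093
χ² = 0.1047 + 0.2093 = 0.314

0.314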